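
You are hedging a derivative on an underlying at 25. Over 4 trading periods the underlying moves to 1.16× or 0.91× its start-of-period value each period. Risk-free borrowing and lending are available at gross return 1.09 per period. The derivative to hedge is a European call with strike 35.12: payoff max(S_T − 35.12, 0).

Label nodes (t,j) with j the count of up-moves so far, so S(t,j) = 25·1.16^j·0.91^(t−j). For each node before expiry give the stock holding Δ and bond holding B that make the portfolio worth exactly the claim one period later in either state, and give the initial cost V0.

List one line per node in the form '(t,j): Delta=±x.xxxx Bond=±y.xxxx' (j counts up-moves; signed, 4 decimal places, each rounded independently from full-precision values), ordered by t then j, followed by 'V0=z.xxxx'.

Risk-neutral probability p* = (R−d)/(u−d) = (1.09−0.91)/(1.16−0.91) = 0.7200.
At expiry t=4: V(4,0)=0.0000, V(4,1)=0.0000, V(4,2)=0.0000, V(4,3)=0.3904, V(4,4)=10.1460
(3,0): S=18.8393. Δ = (V_up−V_dn)/(S_up−S_dn) = (0.0000−0.0000)/(21.8536−17.1437) = 0.0000. V = [p*·0.0000 + (1−p*)·0.0000]/1.09 = 0.0000. B = V − Δ·S = 0.0000.
(3,1): S=24.0149. Δ = (V_up−V_dn)/(S_up−S_dn) = (0.0000−0.0000)/(27.8573−21.8536) = 0.0000. V = [p*·0.0000 + (1−p*)·0.0000]/1.09 = 0.0000. B = V − Δ·S = 0.0000.
(3,2): S=30.6124. Δ = (V_up−V_dn)/(S_up−S_dn) = (0.3904−0.0000)/(35.5104−27.8573) = 0.0510. V = [p*·0.3904 + (1−p*)·0.0000]/1.09 = 0.2579. B = V − Δ·S = -1.3037.
(3,3): S=39.0224. Δ = (V_up−V_dn)/(S_up−S_dn) = (10.1460−0.3904)/(45.2660−35.5104) = 1.0000. V = [p*·10.1460 + (1−p*)·0.3904]/1.09 = 6.8022. B = V − Δ·S = -32.2202.
(2,0): S=20.7025. Δ = (V_up−V_dn)/(S_up−S_dn) = (0.0000−0.0000)/(24.0149−18.8393) = 0.0000. V = [p*·0.0000 + (1−p*)·0.0000]/1.09 = 0.0000. B = V − Δ·S = 0.0000.
(2,1): S=26.3900. Δ = (V_up−V_dn)/(S_up−S_dn) = (0.2579−0.0000)/(30.6124−24.0149) = 0.0391. V = [p*·0.2579 + (1−p*)·0.0000]/1.09 = 0.1703. B = V − Δ·S = -0.8611.
(2,2): S=33.6400. Δ = (V_up−V_dn)/(S_up−S_dn) = (6.8022−0.2579)/(39.0224−30.6124) = 0.7782. V = [p*·6.8022 + (1−p*)·0.2579]/1.09 = 4.5594. B = V − Δ·S = -21.6179.
(1,0): S=22.7500. Δ = (V_up−V_dn)/(S_up−S_dn) = (0.1703−0.0000)/(26.3900−20.7025) = 0.0299. V = [p*·0.1703 + (1−p*)·0.0000]/1.09 = 0.1125. B = V − Δ·S = -0.5688.
(1,1): S=29.0000. Δ = (V_up−V_dn)/(S_up−S_dn) = (4.5594−0.1703)/(33.6400−26.3900) = 0.6054. V = [p*·4.5594 + (1−p*)·0.1703]/1.09 = 3.0555. B = V − Δ·S = -14.5010.
(0,0): S=25.0000. Δ = (V_up−V_dn)/(S_up−S_dn) = (3.0555−0.1125)/(29.0000−22.7500) = 0.4709. V = [p*·3.0555 + (1−p*)·0.1125]/1.09 = 2.0472. B = V − Δ·S = -9.7247.
The time-0 hedge costs 2.0472, which is the no-arbitrage price.

(0,0): Delta=0.4709 Bond=-9.7247
(1,0): Delta=0.0299 Bond=-0.5688
(1,1): Delta=0.6054 Bond=-14.5010
(2,0): Delta=0.0000 Bond=0.0000
(2,1): Delta=0.0391 Bond=-0.8611
(2,2): Delta=0.7782 Bond=-21.6179
(3,0): Delta=0.0000 Bond=0.0000
(3,1): Delta=0.0000 Bond=0.0000
(3,2): Delta=0.0510 Bond=-1.3037
(3,3): Delta=1.0000 Bond=-32.2202
V0=2.0472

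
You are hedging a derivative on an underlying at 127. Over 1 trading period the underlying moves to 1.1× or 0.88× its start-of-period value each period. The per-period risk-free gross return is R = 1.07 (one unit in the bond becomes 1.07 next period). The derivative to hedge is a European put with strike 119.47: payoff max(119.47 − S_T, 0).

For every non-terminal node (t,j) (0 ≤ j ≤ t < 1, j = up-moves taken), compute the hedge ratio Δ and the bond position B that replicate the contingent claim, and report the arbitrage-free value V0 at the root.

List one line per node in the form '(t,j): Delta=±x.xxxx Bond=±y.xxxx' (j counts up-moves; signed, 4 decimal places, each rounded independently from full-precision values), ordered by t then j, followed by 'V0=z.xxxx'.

(0,0): Delta=-0.2759 Bond=36.0280
V0=0.9826

Since d<R<u, set p* = (R−d)/(u−d) = 0.8636; price each node as the discounted p*-expectation of its children.
Terminal values V(1,·): V(1,0)=7.7100, V(1,1)=0.0000
  t=0,j=0: stock 127.0000 → up 139.7000 (V=0.0000), down 111.7600 (V=7.7100). Price 0.9826; hedge Δ=-0.2759, bond B=36.0280.
Each (Δ,B) replicates both successor values, so the strategy is self-financing and V0 is arbitrage-free.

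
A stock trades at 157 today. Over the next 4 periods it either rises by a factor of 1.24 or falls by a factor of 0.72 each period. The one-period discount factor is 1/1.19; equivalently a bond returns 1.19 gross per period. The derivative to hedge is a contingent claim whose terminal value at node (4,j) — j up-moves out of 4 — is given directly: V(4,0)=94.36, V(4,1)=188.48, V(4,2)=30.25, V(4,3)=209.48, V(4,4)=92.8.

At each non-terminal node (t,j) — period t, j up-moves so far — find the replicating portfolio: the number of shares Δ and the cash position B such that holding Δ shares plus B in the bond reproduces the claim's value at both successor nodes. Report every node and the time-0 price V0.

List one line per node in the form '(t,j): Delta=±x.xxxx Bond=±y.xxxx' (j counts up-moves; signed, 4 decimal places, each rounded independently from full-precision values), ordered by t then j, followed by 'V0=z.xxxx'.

Since d<R<u, set p* = (R−d)/(u−d) = 0.9038; price each node as the discounted p*-expectation of its children.
Payoff layer (t=4): V(4,0)=94.3600, V(4,1)=188.4800, V(4,2)=30.2500, V(4,3)=209.4800, V(4,4)=92.8000
(3,0): S=58.5999. Δ = (V_up−V_dn)/(S_up−S_dn) = (188.4800−94.3600)/(72.6639−42.1920) = 3.0887. V = [p*·188.4800 + (1−p*)·94.3600]/1.19 = 150.7815. B = V − Δ·S = -30.2185.
(3,1): S=100.9221. Δ = (V_up−V_dn)/(S_up−S_dn) = (30.2500−188.4800)/(125.1434−72.6639) = -3.0151. V = [p*·30.2500 + (1−p*)·188.4800]/1.19 = 38.2054. B = V − Δ·S = 342.4939.
(3,2): S=173.8103. Δ = (V_up−V_dn)/(S_up−S_dn) = (209.4800−30.2500)/(215.5248−125.1434) = 1.9830. V = [p*·209.4800 + (1−p*)·30.2500]/1.19 = 161.5516. B = V − Δ·S = -183.1215.
(3,3): S=299.3400. Δ = (V_up−V_dn)/(S_up−S_dn) = (92.8000−209.4800)/(371.1816−215.5248) = -0.7496. V = [p*·92.8000 + (1−p*)·209.4800]/1.19 = 87.4111. B = V − Δ·S = 311.7957.
(2,0): S=81.3888. Δ = (V_up−V_dn)/(S_up−S_dn) = (38.2054−150.7815)/(100.9221−58.5999) = -2.6600. V = [p*·38.2054 + (1−p*)·150.7815]/1.19 = 41.2017. B = V − Δ·S = 257.6942.
(2,1): S=140.1696. Δ = (V_up−V_dn)/(S_up−S_dn) = (161.5516−38.2054)/(173.8103−100.9221) = 1.6923. V = [p*·161.5516 + (1−p*)·38.2054]/1.19 = 125.7910. B = V − Δ·S = -111.4131.
(2,2): S=241.4032. Δ = (V_up−V_dn)/(S_up−S_dn) = (87.4111−161.5516)/(299.3400−173.8103) = -0.5906. V = [p*·87.4111 + (1−p*)·161.5516]/1.19 = 79.4454. B = V − Δ·S = 222.0231.
(1,0): S=113.0400. Δ = (V_up−V_dn)/(S_up−S_dn) = (125.7910−41.2017)/(140.1696−81.3888) = 1.4391. V = [p*·125.7910 + (1−p*)·41.2017]/1.19 = 98.8718. B = V − Δ·S = -63.8000.
(1,1): S=194.6800. Δ = (V_up−V_dn)/(S_up−S_dn) = (79.4454−125.7910)/(241.4032−140.1696) = -0.4578. V = [p*·79.4454 + (1−p*)·125.7910]/1.19 = 70.5056. B = V − Δ·S = 159.6319.
(0,0): S=157.0000. Δ = (V_up−V_dn)/(S_up−S_dn) = (70.5056−98.8718)/(194.6800−113.0400) = -0.3475. V = [p*·70.5056 + (1−p*)·98.8718]/1.19 = 61.5405. B = V − Δ·S = 116.0908.
Check: Δ(0,0)·S0 + B(0,0) = 61.5405 = V0.

(0,0): Delta=-0.3475 Bond=116.0908
(1,0): Delta=1.4391 Bond=-63.8000
(1,1): Delta=-0.4578 Bond=159.6319
(2,0): Delta=-2.6600 Bond=257.6942
(2,1): Delta=1.6923 Bond=-111.4131
(2,2): Delta=-0.5906 Bond=222.0231
(3,0): Delta=3.0887 Bond=-30.2185
(3,1): Delta=-3.0151 Bond=342.4939
(3,2): Delta=1.9830 Bond=-183.1215
(3,3): Delta=-0.7496 Bond=311.7957
V0=61.5405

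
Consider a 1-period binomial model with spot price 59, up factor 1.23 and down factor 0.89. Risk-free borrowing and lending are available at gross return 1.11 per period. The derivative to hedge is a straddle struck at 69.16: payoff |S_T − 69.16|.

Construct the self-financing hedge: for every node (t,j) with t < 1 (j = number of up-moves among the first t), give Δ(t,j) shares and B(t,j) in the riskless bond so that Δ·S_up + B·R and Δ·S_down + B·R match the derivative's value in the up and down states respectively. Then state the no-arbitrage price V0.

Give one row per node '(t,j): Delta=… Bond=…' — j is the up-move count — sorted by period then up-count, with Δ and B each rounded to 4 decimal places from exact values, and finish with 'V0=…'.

(0,0): Delta=-0.6600 Bond=46.2231
V0=7.2819

Since d<R<u, set p* = (R−d)/(u−d) = 0.6471; price each node as the discounted p*-expectation of its children.
Terminal payoffs: V(1,0)=16.6500, V(1,1)=3.4100
  t=0,j=0: stock 59.0000 → up 72.5700 (V=3.4100), down 52.5100 (V=16.6500). Price 7.2819; hedge Δ=-0.6600, bond B=46.2231.
Self-financing check: at every node Δ·S+B equals the discounted successor values.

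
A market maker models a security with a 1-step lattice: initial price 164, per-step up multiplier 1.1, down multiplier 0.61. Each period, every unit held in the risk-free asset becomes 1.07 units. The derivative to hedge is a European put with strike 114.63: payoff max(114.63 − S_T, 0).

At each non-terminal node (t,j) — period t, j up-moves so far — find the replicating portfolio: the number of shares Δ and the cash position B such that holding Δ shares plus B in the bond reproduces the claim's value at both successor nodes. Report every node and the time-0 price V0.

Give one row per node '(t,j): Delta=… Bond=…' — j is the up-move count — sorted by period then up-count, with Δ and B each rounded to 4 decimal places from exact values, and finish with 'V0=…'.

Since d<R<u, set p* = (R−d)/(u−d) = 0.9388; price each node as the discounted p*-expectation of its children.
Terminal values V(1,·): V(1,0)=14.5900, V(1,1)=0.0000
  t=0,j=0: stock 164.0000 → up 180.4000 (V=0.0000), down 100.0400 (V=14.5900). Price 0.8348; hedge Δ=-0.1816, bond B=30.6103.
Check: Δ(0,0)·S0 + B(0,0) = 0.8348 = V0.

(0,0): Delta=-0.1816 Bond=30.6103
V0=0.8348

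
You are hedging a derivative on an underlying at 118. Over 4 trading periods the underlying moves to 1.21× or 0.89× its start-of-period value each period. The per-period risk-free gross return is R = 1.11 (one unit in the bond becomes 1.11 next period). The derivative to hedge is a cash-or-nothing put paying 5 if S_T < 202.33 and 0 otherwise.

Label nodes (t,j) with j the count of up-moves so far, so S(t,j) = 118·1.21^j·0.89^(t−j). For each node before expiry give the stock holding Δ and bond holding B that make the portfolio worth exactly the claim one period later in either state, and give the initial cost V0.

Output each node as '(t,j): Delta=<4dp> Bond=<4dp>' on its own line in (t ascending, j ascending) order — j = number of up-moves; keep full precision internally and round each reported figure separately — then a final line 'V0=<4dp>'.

(0,0): Delta=-0.0315 Bond=6.2704
(1,0): Delta=0.0000 Bond=3.6560
(1,1): Delta=-0.0420 Bond=8.4620
(2,0): Delta=0.0000 Bond=4.0581
(2,1): Delta=0.0000 Bond=4.0581
(2,2): Delta=-0.0560 Bond=11.8177
(3,0): Delta=0.0000 Bond=4.5045
(3,1): Delta=0.0000 Bond=4.5045
(3,2): Delta=0.0000 Bond=4.5045
(3,3): Delta=-0.0747 Bond=17.0327
V0=2.5578

The replicating-portfolio and risk-neutral prices coincide; use p* = (1.11−0.89)/(1.21−0.89) = 0.6875 for the latter.
At expiry t=4: V(4,0)=5.0000, V(4,1)=5.0000, V(4,2)=5.0000, V(4,3)=5.0000, V(4,4)=0.0000
(3,0): S=83.1863. Δ = (V_up−V_dn)/(S_up−S_dn) = (5.0000−5.0000)/(100.6555−74.0358) = 0.0000. V = [p*·5.0000 + (1−p*)·5.0000]/1.11 = 4.5045. B = V − Δ·S = 4.5045.
(3,1): S=113.0960. Δ = (V_up−V_dn)/(S_up−S_dn) = (5.0000−5.0000)/(136.8462−100.6555) = 0.0000. V = [p*·5.0000 + (1−p*)·5.0000]/1.11 = 4.5045. B = V − Δ·S = 4.5045.
(3,2): S=153.7598. Δ = (V_up−V_dn)/(S_up−S_dn) = (5.0000−5.0000)/(186.0493−136.8462) = 0.0000. V = [p*·5.0000 + (1−p*)·5.0000]/1.11 = 4.5045. B = V − Δ·S = 4.5045.
(3,3): S=209.0442. Δ = (V_up−V_dn)/(S_up−S_dn) = (0.0000−5.0000)/(252.9435−186.0493) = -0.0747. V = [p*·0.0000 + (1−p*)·5.0000]/1.11 = 1.4077. B = V − Δ·S = 17.0327.
(2,0): S=93.4678. Δ = (V_up−V_dn)/(S_up−S_dn) = (4.5045−4.5045)/(113.0960−83.1863) = 0.0000. V = [p*·4.5045 + (1−p*)·4.5045]/1.11 = 4.0581. B = V − Δ·S = 4.0581.
(2,1): S=127.0742. Δ = (V_up−V_dn)/(S_up−S_dn) = (4.5045−4.5045)/(153.7598−113.0960) = 0.0000. V = [p*·4.5045 + (1−p*)·4.5045]/1.11 = 4.0581. B = V − Δ·S = 4.0581.
(2,2): S=172.7638. Δ = (V_up−V_dn)/(S_up−S_dn) = (1.4077−4.5045)/(209.0442−153.7598) = -0.0560. V = [p*·1.4077 + (1−p*)·4.5045]/1.11 = 2.1400. B = V − Δ·S = 11.8177.
(1,0): S=105.0200. Δ = (V_up−V_dn)/(S_up−S_dn) = (4.0581−4.0581)/(127.0742−93.4678) = 0.0000. V = [p*·4.0581 + (1−p*)·4.0581]/1.11 = 3.6560. B = V − Δ·S = 3.6560.
(1,1): S=142.7800. Δ = (V_up−V_dn)/(S_up−S_dn) = (2.1400−4.0581)/(172.7638−127.0742) = -0.0420. V = [p*·2.1400 + (1−p*)·4.0581]/1.11 = 2.4679. B = V − Δ·S = 8.4620.
(0,0): S=118.0000. Δ = (V_up−V_dn)/(S_up−S_dn) = (2.4679−3.6560)/(142.7800−105.0200) = -0.0315. V = [p*·2.4679 + (1−p*)·3.6560]/1.11 = 2.5578. B = V − Δ·S = 6.2704.
Self-financing check: at every node Δ·S+B equals the discounted successor values.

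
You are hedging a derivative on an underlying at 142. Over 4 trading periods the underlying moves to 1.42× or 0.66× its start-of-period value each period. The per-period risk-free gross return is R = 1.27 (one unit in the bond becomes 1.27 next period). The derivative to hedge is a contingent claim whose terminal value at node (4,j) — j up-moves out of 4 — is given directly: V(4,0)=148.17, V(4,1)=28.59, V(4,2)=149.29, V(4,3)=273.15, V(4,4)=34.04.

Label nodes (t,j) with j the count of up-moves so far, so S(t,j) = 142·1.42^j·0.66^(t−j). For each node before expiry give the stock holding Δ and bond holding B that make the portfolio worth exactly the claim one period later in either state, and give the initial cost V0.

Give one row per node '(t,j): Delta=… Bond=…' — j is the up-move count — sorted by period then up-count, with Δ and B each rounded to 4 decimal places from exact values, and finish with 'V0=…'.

No-arbitrage ⇒ martingale measure with p* = (R−d)/(u−d) = 0.8026.
Terminal payoffs: V(4,0)=148.1700, V(4,1)=28.5900, V(4,2)=149.2900, V(4,3)=273.1500, V(4,4)=34.0400
Node (3,0) S=40.8244: V=(p*·28.5900+(1−p*)·148.1700)/1.27=41.0955; Δ=(28.5900−148.1700)/(57.9707−26.9441)=-3.8541; B=V−Δ·S=198.4376
Node (3,1) S=87.8344: V=(p*·149.2900+(1−p*)·28.5900)/1.27=98.7934; Δ=(149.2900−28.5900)/(124.7248−57.9707)=1.8081; B=V−Δ·S=-60.0224
Node (3,2) S=188.9770: V=(p*·273.1500+(1−p*)·149.2900)/1.27=195.8299; Δ=(273.1500−149.2900)/(268.3474−124.7248)=0.8624; B=V−Δ·S=32.8562
Node (3,3) S=406.5869: V=(p*·34.0400+(1−p*)·273.1500)/1.27=63.9628; Δ=(34.0400−273.1500)/(577.3534−268.3474)=-0.7738; B=V−Δ·S=378.5812
Node (2,0) S=61.8552: V=(p*·98.7934+(1−p*)·41.0955)/1.27=68.8234; Δ=(98.7934−41.0955)/(87.8344−40.8244)=1.2274; B=V−Δ·S=-7.0949
Node (2,1) S=133.0824: V=(p*·195.8299+(1−p*)·98.7934)/1.27=139.1165; Δ=(195.8299−98.7934)/(188.9770−87.8344)=0.9594; B=V−Δ·S=11.4369
Node (2,2) S=286.3288: V=(p*·63.9628+(1−p*)·195.8299)/1.27=70.8576; Δ=(63.9628−195.8299)/(406.5869−188.9770)=-0.6060; B=V−Δ·S=244.3669
Node (1,0) S=93.7200: V=(p*·139.1165+(1−p*)·68.8234)/1.27=98.6164; Δ=(139.1165−68.8234)/(133.0824−61.8552)=0.9869; B=V−Δ·S=6.1255
Node (1,1) S=201.6400: V=(p*·70.8576+(1−p*)·139.1165)/1.27=66.4014; Δ=(70.8576−139.1165)/(286.3288−133.0824)=-0.4454; B=V−Δ·S=156.2157
Node (0,0) S=142.0000: V=(p*·66.4014+(1−p*)·98.6164)/1.27=57.2910; Δ=(66.4014−98.6164)/(201.6400−93.7200)=-0.2985; B=V−Δ·S=99.6792
The time-0 hedge costs 57.2910, which is the no-arbitrage price.

(0,0): Delta=-0.2985 Bond=99.6792
(1,0): Delta=0.9869 Bond=6.1255
(1,1): Delta=-0.4454 Bond=156.2157
(2,0): Delta=1.2274 Bond=-7.0949
(2,1): Delta=0.9594 Bond=11.4369
(2,2): Delta=-0.6060 Bond=244.3669
(3,0): Delta=-3.8541 Bond=198.4376
(3,1): Delta=1.8081 Bond=-60.0224
(3,2): Delta=0.8624 Bond=32.8562
(3,3): Delta=-0.7738 Bond=378.5812
V0=57.2910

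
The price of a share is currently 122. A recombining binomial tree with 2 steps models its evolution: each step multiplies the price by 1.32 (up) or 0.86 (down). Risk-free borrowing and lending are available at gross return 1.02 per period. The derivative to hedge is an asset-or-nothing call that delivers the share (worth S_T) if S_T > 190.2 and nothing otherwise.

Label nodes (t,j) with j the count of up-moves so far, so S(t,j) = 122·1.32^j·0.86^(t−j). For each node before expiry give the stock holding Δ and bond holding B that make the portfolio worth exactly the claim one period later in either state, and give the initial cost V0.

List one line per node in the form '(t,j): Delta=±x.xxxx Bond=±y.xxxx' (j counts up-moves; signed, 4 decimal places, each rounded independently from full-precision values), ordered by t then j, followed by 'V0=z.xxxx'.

Under the risk-neutral measure, an up-move has probability p* = (R−d)/(u−d) = 0.3478 and values discount at R = 1.02.
Terminal values V(2,·): V(2,0)=0.0000, V(2,1)=0.0000, V(2,2)=212.5728
Node (1,0) S=104.9200: V=(p*·0.0000+(1−p*)·0.0000)/1.02=0.0000; Δ=(0.0000−0.0000)/(138.4944−90.2312)=0.0000; B=V−Δ·S=0.0000
Node (1,1) S=161.0400: V=(p*·212.5728+(1−p*)·0.0000)/1.02=72.4886; Δ=(212.5728−0.0000)/(212.5728−138.4944)=2.8696; B=V−Δ·S=-389.6262
Node (0,0) S=122.0000: V=(p*·72.4886+(1−p*)·0.0000)/1.02=24.7190; Δ=(72.4886−0.0000)/(161.0400−104.9200)=1.2917; B=V−Δ·S=-132.8649
Root portfolio cost Δ·122+B reproduces V0=24.7190.

(0,0): Delta=1.2917 Bond=-132.8649
(1,0): Delta=0.0000 Bond=0.0000
(1,1): Delta=2.8696 Bond=-389.6262
V0=24.7190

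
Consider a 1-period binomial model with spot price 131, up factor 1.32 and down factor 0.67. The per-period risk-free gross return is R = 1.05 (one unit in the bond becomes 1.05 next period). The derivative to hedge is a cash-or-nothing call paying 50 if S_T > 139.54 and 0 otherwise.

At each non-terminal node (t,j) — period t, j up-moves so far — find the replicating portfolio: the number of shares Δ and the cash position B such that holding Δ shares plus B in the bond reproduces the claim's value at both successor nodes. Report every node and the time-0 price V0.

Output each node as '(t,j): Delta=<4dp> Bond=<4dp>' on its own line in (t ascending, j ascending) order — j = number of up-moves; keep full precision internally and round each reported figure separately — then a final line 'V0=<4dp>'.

(0,0): Delta=0.5872 Bond=-49.0842
V0=27.8388

Under the risk-neutral measure, an up-move has probability p* = (R−d)/(u−d) = 0.5846 and values discount at R = 1.05.
Terminal payoffs: V(1,0)=0.0000, V(1,1)=50.0000
  t=0,j=0: stock 131.0000 → up 172.9200 (V=50.0000), down 87.7700 (V=0.0000). Price 27.8388; hedge Δ=0.5872, bond B=-49.0842.
Self-financing check: at every node Δ·S+B equals the discounted successor values.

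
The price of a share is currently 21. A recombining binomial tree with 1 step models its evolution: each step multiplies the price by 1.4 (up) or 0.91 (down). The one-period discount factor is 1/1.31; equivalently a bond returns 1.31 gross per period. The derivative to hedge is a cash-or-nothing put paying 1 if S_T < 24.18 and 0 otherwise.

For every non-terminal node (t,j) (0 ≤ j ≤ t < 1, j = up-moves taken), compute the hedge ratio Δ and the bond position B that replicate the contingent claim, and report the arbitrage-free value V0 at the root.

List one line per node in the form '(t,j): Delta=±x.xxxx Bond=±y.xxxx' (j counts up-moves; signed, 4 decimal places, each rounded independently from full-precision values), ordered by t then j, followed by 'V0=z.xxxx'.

The replicating-portfolio and risk-neutral prices coincide; use p* = (1.31−0.91)/(1.4−0.91) = 0.8163 for the latter.
At expiry t=1: V(1,0)=1.0000, V(1,1)=0.0000
(0,0): S=21.0000. Δ = (V_up−V_dn)/(S_up−S_dn) = (0.0000−1.0000)/(29.4000−19.1100) = -0.0972. V = [p*·0.0000 + (1−p*)·1.0000]/1.31 = 0.1402. B = V − Δ·S = 2.1810.
Check: Δ(0,0)·S0 + B(0,0) = 0.1402 = V0.

(0,0): Delta=-0.0972 Bond=2.1810
V0=0.1402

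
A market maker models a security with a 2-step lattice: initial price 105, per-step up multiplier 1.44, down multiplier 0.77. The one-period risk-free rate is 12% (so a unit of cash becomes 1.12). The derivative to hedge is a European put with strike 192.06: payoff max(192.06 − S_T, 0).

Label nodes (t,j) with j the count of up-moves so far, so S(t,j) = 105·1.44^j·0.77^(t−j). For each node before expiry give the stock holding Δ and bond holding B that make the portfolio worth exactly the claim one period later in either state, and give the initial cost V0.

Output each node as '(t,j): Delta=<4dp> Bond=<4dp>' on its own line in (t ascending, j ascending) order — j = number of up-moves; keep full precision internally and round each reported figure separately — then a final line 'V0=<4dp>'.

The replicating-portfolio and risk-neutral prices coincide; use p* = (1.12−0.77)/(1.44−0.77) = 0.5224 for the latter.
Terminal payoffs: V(2,0)=129.8055, V(2,1)=75.6360, V(2,2)=0.0000
(1,0): S=80.8500. Δ = (V_up−V_dn)/(S_up−S_dn) = (75.6360−129.8055)/(116.4240−62.2545) = -1.0000. V = [p*·75.6360 + (1−p*)·129.8055]/1.12 = 90.6321. B = V − Δ·S = 171.4821.
(1,1): S=151.2000. Δ = (V_up−V_dn)/(S_up−S_dn) = (0.0000−75.6360)/(217.7280−116.4240) = -0.7466. V = [p*·0.0000 + (1−p*)·75.6360]/1.12 = 32.2542. B = V − Δ·S = 145.1437.
(0,0): S=105.0000. Δ = (V_up−V_dn)/(S_up−S_dn) = (32.2542−90.6321)/(151.2000−80.8500) = -0.8298. V = [p*·32.2542 + (1−p*)·90.6321]/1.12 = 53.6930. B = V − Δ·S = 140.8243.
The time-0 hedge costs 53.6930, which is the no-arbitrage price.

(0,0): Delta=-0.8298 Bond=140.8243
(1,0): Delta=-1.0000 Bond=171.4821
(1,1): Delta=-0.7466 Bond=145.1437
V0=53.6930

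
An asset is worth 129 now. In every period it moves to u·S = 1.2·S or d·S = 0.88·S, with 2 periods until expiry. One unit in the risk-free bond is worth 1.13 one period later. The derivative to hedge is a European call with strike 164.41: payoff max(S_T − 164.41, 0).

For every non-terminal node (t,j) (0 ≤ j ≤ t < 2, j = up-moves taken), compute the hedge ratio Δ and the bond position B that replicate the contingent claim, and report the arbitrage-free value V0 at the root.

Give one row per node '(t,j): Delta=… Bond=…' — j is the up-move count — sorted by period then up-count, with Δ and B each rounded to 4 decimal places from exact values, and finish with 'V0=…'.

(0,0): Delta=0.3576 Bond=-35.9223
(1,0): Delta=0.0000 Bond=0.0000
(1,1): Delta=0.4310 Bond=-51.9580
V0=10.2052

Since d<R<u, set p* = (R−d)/(u−d) = 0.7812; price each node as the discounted p*-expectation of its children.
Terminal payoffs: V(2,0)=0.0000, V(2,1)=0.0000, V(2,2)=21.3500
  t=1,j=0: stock 113.5200 → up 136.2240 (V=0.0000), down 99.8976 (V=0.0000). Price 0.0000; hedge Δ=0.0000, bond B=0.0000.
  t=1,j=1: stock 154.8000 → up 185.7600 (V=21.3500), down 136.2240 (V=0.0000). Price 14.7608; hedge Δ=0.4310, bond B=-51.9580.
  t=0,j=0: stock 129.0000 → up 154.8000 (V=14.7608), down 113.5200 (V=0.0000). Price 10.2052; hedge Δ=0.3576, bond B=-35.9223.
Each (Δ,B) replicates both successor values, so the strategy is self-financing and V0 is arbitrage-free.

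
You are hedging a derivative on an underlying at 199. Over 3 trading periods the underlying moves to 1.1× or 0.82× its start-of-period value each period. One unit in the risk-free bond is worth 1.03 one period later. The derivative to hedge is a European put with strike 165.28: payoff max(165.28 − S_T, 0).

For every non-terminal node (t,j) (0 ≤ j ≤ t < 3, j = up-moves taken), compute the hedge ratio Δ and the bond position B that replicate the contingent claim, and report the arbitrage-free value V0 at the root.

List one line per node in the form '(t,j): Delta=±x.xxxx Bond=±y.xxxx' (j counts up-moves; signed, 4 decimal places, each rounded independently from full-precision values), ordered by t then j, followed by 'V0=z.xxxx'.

(0,0): Delta=-0.1544 Bond=33.8446
(1,0): Delta=-0.4874 Bond=89.1938
(1,1): Delta=-0.0716 Bond=16.7486
(2,0): Delta=-1.0000 Bond=160.4660
(2,1): Delta=-0.3600 Bond=69.0042
(2,2): Delta=0.0000 Bond=0.0000
V0=3.1227

Risk-neutral probability p* = (R−d)/(u−d) = (1.03−0.82)/(1.1−0.82) = 0.7500.
Terminal payoffs: V(3,0)=55.5578, V(3,1)=18.0916, V(3,2)=0.0000, V(3,3)=0.0000
Node (2,0) S=133.8076: V=(p*·18.0916+(1−p*)·55.5578)/1.03=26.6584; Δ=(18.0916−55.5578)/(147.1884−109.7222)=-1.0000; B=V−Δ·S=160.4660
Node (2,1) S=179.4980: V=(p*·0.0000+(1−p*)·18.0916)/1.03=4.3912; Δ=(0.0000−18.0916)/(197.4478−147.1884)=-0.3600; B=V−Δ·S=69.0042
Node (2,2) S=240.7900: V=(p*·0.0000+(1−p*)·0.0000)/1.03=0.0000; Δ=(0.0000−0.0000)/(264.8690−197.4478)=0.0000; B=V−Δ·S=0.0000
Node (1,0) S=163.1800: V=(p*·4.3912+(1−p*)·26.6584)/1.03=9.6679; Δ=(4.3912−26.6584)/(179.4980−133.8076)=-0.4874; B=V−Δ·S=89.1938
Node (1,1) S=218.9000: V=(p*·0.0000+(1−p*)·4.3912)/1.03=1.0658; Δ=(0.0000−4.3912)/(240.7900−179.4980)=-0.0716; B=V−Δ·S=16.7486
Node (0,0) S=199.0000: V=(p*·1.0658+(1−p*)·9.6679)/1.03=3.1227; Δ=(1.0658−9.6679)/(218.9000−163.1800)=-0.1544; B=V−Δ·S=33.8446
The time-0 hedge costs 3.1227, which is the no-arbitrage price.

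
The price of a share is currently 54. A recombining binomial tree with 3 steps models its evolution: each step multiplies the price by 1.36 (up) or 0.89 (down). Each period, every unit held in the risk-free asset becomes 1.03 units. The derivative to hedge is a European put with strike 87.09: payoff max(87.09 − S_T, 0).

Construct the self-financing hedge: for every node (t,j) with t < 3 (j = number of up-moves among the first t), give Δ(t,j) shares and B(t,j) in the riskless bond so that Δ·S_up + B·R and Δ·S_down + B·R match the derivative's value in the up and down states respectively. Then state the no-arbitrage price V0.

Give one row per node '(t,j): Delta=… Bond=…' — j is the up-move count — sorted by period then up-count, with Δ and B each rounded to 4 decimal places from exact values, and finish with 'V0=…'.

(0,0): Delta=-0.8173 Bond=71.3221
(1,0): Delta=-0.9769 Bond=81.1327
(1,1): Delta=-0.5711 Bond=55.3801
(2,0): Delta=-1.0000 Bond=84.5534
(2,1): Delta=-0.9413 Bond=81.2409
(2,2): Delta=0.0000 Bond=0.0000
V0=27.1868

The replicating-portfolio and risk-neutral prices coincide; use p* = (1.03−0.89)/(1.36−0.89) = 0.2979 for the latter.
Terminal values V(3,·): V(3,0)=49.0217, V(3,1)=28.9182, V(3,2)=0.0000, V(3,3)=0.0000
  t=2,j=0: stock 42.7734 → up 58.1718 (V=28.9182), down 38.0683 (V=49.0217). Price 41.7800; hedge Δ=-1.0000, bond B=84.5534.
  t=2,j=1: stock 65.3616 → up 88.8918 (V=0.0000), down 58.1718 (V=28.9182). Price 19.7129; hedge Δ=-0.9413, bond B=81.2409.
  t=2,j=2: stock 99.8784 → up 135.8346 (V=0.0000), down 88.8918 (V=0.0000). Price 0.0000; hedge Δ=0.0000, bond B=0.0000.
  t=1,j=0: stock 48.0600 → up 65.3616 (V=19.7129), down 42.7734 (V=41.7800). Price 34.1814; hedge Δ=-0.9769, bond B=81.1327.
  t=1,j=1: stock 73.4400 → up 99.8784 (V=0.0000), down 65.3616 (V=19.7129). Price 13.4378; hedge Δ=-0.5711, bond B=55.3801.
  t=0,j=0: stock 54.0000 → up 73.4400 (V=13.4378), down 48.0600 (V=34.1814). Price 27.1868; hedge Δ=-0.8173, bond B=71.3221.
Self-financing check: at every node Δ·S+B equals the discounted successor values.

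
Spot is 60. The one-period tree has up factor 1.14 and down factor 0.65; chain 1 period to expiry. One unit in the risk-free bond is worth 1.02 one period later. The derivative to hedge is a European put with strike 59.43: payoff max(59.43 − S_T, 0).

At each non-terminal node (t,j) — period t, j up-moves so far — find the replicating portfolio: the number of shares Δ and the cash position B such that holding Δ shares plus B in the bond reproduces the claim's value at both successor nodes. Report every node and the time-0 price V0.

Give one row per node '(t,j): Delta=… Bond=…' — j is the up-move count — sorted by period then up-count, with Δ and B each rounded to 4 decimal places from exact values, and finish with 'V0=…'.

Under the risk-neutral measure, an up-move has probability p* = (R−d)/(u−d) = 0.7551 and values discount at R = 1.02.
Terminal payoffs: V(1,0)=20.4300, V(1,1)=0.0000
  t=0,j=0: stock 60.0000 → up 68.4000 (V=0.0000), down 39.0000 (V=20.4300). Price 4.9052; hedge Δ=-0.6949, bond B=46.5990.
Self-financing check: at every node Δ·S+B equals the discounted successor values.

(0,0): Delta=-0.6949 Bond=46.5990
V0=4.9052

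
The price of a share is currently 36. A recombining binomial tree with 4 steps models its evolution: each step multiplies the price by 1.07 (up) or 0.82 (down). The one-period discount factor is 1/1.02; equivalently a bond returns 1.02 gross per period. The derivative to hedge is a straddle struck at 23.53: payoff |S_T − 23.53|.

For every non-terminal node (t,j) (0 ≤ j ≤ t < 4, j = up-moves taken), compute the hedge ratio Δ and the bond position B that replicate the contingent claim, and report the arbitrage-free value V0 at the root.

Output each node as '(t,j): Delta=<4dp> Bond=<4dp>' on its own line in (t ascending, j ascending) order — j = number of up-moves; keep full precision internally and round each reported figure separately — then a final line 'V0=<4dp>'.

Risk-neutral probability p* = (R−d)/(u−d) = (1.02−0.82)/(1.07−0.82) = 0.8000.
Payoff layer (t=4): V(4,0)=7.2536, V(4,1)=2.2913, V(4,2)=4.1839, V(4,3)=12.6333, V(4,4)=23.6587
Node (3,0) S=19.8492: V=(p*·2.2913+(1−p*)·7.2536)/1.02=3.2194; Δ=(2.2913−7.2536)/(21.2387−16.2764)=-1.0000; B=V−Δ·S=23.0686
Node (3,1) S=25.9008: V=(p*·4.1839+(1−p*)·2.2913)/1.02=3.7308; Δ=(4.1839−2.2913)/(27.7139−21.2387)=0.2923; B=V−Δ·S=-3.8396
Node (3,2) S=33.7974: V=(p*·12.6333+(1−p*)·4.1839)/1.02=10.7288; Δ=(12.6333−4.1839)/(36.1633−27.7139)=1.0000; B=V−Δ·S=-23.0686
Node (3,3) S=44.1015: V=(p*·23.6587+(1−p*)·12.6333)/1.02=21.0329; Δ=(23.6587−12.6333)/(47.1887−36.1633)=1.0000; B=V−Δ·S=-23.0686
Node (2,0) S=24.2064: V=(p*·3.7308+(1−p*)·3.2194)/1.02=3.5573; Δ=(3.7308−3.2194)/(25.9008−19.8492)=0.0845; B=V−Δ·S=1.5118
Node (2,1) S=31.5864: V=(p*·10.7288+(1−p*)·3.7308)/1.02=9.1463; Δ=(10.7288−3.7308)/(33.7974−25.9008)=0.8862; B=V−Δ·S=-18.8459
Node (2,2) S=41.2164: V=(p*·21.0329+(1−p*)·10.7288)/1.02=18.6001; Δ=(21.0329−10.7288)/(44.1015−33.7974)=1.0000; B=V−Δ·S=-22.6163
Node (1,0) S=29.5200: V=(p*·9.1463+(1−p*)·3.5573)/1.02=7.8711; Δ=(9.1463−3.5573)/(31.5864−24.2064)=0.7573; B=V−Δ·S=-14.4847
Node (1,1) S=38.5200: V=(p*·18.6001+(1−p*)·9.1463)/1.02=16.3817; Δ=(18.6001−9.1463)/(41.2164−31.5864)=0.9817; B=V−Δ·S=-21.4336
Node (0,0) S=36.0000: V=(p*·16.3817+(1−p*)·7.8711)/1.02=14.3917; Δ=(16.3817−7.8711)/(38.5200−29.5200)=0.9456; B=V−Δ·S=-19.6508
The time-0 hedge costs 14.3917, which is the no-arbitrage price.

(0,0): Delta=0.9456 Bond=-19.6508
(1,0): Delta=0.7573 Bond=-14.4847
(1,1): Delta=0.9817 Bond=-21.4336
(2,0): Delta=0.0845 Bond=1.5118
(2,1): Delta=0.8862 Bond=-18.8459
(2,2): Delta=1.0000 Bond=-22.6163
(3,0): Delta=-1.0000 Bond=23.0686
(3,1): Delta=0.2923 Bond=-3.8396
(3,2): Delta=1.0000 Bond=-23.0686
(3,3): Delta=1.0000 Bond=-23.0686
V0=14.3917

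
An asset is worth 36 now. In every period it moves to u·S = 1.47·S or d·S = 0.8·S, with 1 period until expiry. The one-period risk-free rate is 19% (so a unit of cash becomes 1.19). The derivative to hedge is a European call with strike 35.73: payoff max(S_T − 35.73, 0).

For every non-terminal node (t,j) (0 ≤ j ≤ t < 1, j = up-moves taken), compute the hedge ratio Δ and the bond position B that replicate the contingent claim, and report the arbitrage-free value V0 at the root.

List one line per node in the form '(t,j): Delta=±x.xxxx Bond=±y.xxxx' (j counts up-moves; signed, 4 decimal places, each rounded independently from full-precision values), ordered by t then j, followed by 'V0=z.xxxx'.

(0,0): Delta=0.7127 Bond=-17.2482
V0=8.4085

The replicating-portfolio and risk-neutral prices coincide; use p* = (1.19−0.8)/(1.47−0.8) = 0.5821 for the latter.
Terminal payoffs: V(1,0)=0.0000, V(1,1)=17.1900
(0,0): S=36.0000. Δ = (V_up−V_dn)/(S_up−S_dn) = (17.1900−0.0000)/(52.9200−28.8000) = 0.7127. V = [p*·17.1900 + (1−p*)·0.0000]/1.19 = 8.4085. B = V − Δ·S = -17.2482.
Check: Δ(0,0)·S0 + B(0,0) = 8.4085 = V0.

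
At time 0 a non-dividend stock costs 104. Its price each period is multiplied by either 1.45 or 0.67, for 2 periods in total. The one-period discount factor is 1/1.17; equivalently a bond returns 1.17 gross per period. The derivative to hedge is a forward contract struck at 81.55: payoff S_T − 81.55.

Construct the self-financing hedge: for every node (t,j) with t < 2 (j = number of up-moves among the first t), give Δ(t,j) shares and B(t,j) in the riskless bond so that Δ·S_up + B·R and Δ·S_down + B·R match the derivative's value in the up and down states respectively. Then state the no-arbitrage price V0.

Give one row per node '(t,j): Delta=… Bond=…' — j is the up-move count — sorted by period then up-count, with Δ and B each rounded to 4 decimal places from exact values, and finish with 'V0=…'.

Since d<R<u, set p* = (R−d)/(u−d) = 0.6410; price each node as the discounted p*-expectation of its children.
Payoff layer (t=2): V(2,0)=-34.8644, V(2,1)=19.4860, V(2,2)=137.1100
  t=1,j=0: stock 69.6800 → up 101.0360 (V=19.4860), down 46.6856 (V=-34.8644). Price -0.0209; hedge Δ=1.0000, bond B=-69.7009.
  t=1,j=1: stock 150.8000 → up 218.6600 (V=137.1100), down 101.0360 (V=19.4860). Price 81.0991; hedge Δ=1.0000, bond B=-69.7009.
  t=0,j=0: stock 104.0000 → up 150.8000 (V=81.0991), down 69.6800 (V=-0.0209). Price 44.4266; hedge Δ=1.0000, bond B=-59.5734.
Check: Δ(0,0)·S0 + B(0,0) = 44.4266 = V0.

(0,0): Delta=1.0000 Bond=-59.5734
(1,0): Delta=1.0000 Bond=-69.7009
(1,1): Delta=1.0000 Bond=-69.7009
V0=44.4266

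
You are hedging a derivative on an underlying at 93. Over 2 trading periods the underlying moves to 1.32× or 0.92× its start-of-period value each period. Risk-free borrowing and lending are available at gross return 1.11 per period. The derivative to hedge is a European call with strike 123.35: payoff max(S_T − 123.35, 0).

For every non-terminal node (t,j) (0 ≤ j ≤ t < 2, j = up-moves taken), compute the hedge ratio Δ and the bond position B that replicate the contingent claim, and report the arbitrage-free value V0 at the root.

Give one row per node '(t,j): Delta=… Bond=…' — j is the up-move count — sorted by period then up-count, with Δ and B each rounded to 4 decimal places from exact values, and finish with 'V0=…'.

Since d<R<u, set p* = (R−d)/(u−d) = 0.4750; price each node as the discounted p*-expectation of its children.
At expiry t=2: V(2,0)=0.0000, V(2,1)=0.0000, V(2,2)=38.6932
(1,0): S=85.5600. Δ = (V_up−V_dn)/(S_up−S_dn) = (0.0000−0.0000)/(112.9392−78.7152) = 0.0000. V = [p*·0.0000 + (1−p*)·0.0000]/1.11 = 0.0000. B = V − Δ·S = 0.0000.
(1,1): S=122.7600. Δ = (V_up−V_dn)/(S_up−S_dn) = (38.6932−0.0000)/(162.0432−112.9392) = 0.7880. V = [p*·38.6932 + (1−p*)·0.0000]/1.11 = 16.5579. B = V − Δ·S = -80.1751.
(0,0): S=93.0000. Δ = (V_up−V_dn)/(S_up−S_dn) = (16.5579−0.0000)/(122.7600−85.5600) = 0.4451. V = [p*·16.5579 + (1−p*)·0.0000]/1.11 = 7.0856. B = V − Δ·S = -34.3092.
Self-financing check: at every node Δ·S+B equals the discounted successor values.

(0,0): Delta=0.4451 Bond=-34.3092
(1,0): Delta=0.0000 Bond=0.0000
(1,1): Delta=0.7880 Bond=-80.1751
V0=7.0856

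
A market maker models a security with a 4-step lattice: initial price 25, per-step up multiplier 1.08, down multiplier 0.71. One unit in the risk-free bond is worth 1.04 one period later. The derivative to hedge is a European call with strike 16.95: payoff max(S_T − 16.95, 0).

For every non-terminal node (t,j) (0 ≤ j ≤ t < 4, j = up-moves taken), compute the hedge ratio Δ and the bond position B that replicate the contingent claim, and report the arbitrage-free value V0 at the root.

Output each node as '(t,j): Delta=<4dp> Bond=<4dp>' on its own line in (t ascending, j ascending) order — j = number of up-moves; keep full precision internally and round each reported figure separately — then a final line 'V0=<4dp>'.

(0,0): Delta=0.9287 Bond=-12.5689
(1,0): Delta=0.6058 Bond=-7.3412
(1,1): Delta=0.9544 Bond=-13.7662
(2,0): Delta=0.0000 Bond=0.0000
(2,1): Delta=0.6541 Bond=-8.5603
(2,2): Delta=0.9783 Bond=-15.0147
(3,0): Delta=0.0000 Bond=0.0000
(3,1): Delta=0.0000 Bond=0.0000
(3,2): Delta=0.7062 Bond=-9.9819
(3,3): Delta=1.0000 Bond=-16.2981
V0=10.6477

Since d<R<u, set p* = (R−d)/(u−d) = 0.8919; price each node as the discounted p*-expectation of its children.
Terminal values V(4,·): V(4,0)=0.0000, V(4,1)=0.0000, V(4,2)=0.0000, V(4,3)=5.4099, V(4,4)=17.0622
(3,0): S=8.9478. Δ = (V_up−V_dn)/(S_up−S_dn) = (0.0000−0.0000)/(9.6636−6.3529) = 0.0000. V = [p*·0.0000 + (1−p*)·0.0000]/1.04 = 0.0000. B = V − Δ·S = 0.0000.
(3,1): S=13.6107. Δ = (V_up−V_dn)/(S_up−S_dn) = (0.0000−0.0000)/(14.6996−9.6636) = 0.0000. V = [p*·0.0000 + (1−p*)·0.0000]/1.04 = 0.0000. B = V − Δ·S = 0.0000.
(3,2): S=20.7036. Δ = (V_up−V_dn)/(S_up−S_dn) = (5.4099−0.0000)/(22.3599−14.6996) = 0.7062. V = [p*·5.4099 + (1−p*)·0.0000]/1.04 = 4.6395. B = V − Δ·S = -9.9819.
(3,3): S=31.4928. Δ = (V_up−V_dn)/(S_up−S_dn) = (17.0622−5.4099)/(34.0122−22.3599) = 1.0000. V = [p*·17.0622 + (1−p*)·5.4099]/1.04 = 15.1947. B = V − Δ·S = -16.2981.
(2,0): S=12.6025. Δ = (V_up−V_dn)/(S_up−S_dn) = (0.0000−0.0000)/(13.6107−8.9478) = 0.0000. V = [p*·0.0000 + (1−p*)·0.0000]/1.04 = 0.0000. B = V − Δ·S = 0.0000.
(2,1): S=19.1700. Δ = (V_up−V_dn)/(S_up−S_dn) = (4.6395−0.0000)/(20.7036−13.6107) = 0.6541. V = [p*·4.6395 + (1−p*)·0.0000]/1.04 = 3.9787. B = V − Δ·S = -8.5603.
(2,2): S=29.1600. Δ = (V_up−V_dn)/(S_up−S_dn) = (15.1947−4.6395)/(31.4928−20.7036) = 0.9783. V = [p*·15.1947 + (1−p*)·4.6395]/1.04 = 13.5131. B = V − Δ·S = -15.0147.
(1,0): S=17.7500. Δ = (V_up−V_dn)/(S_up−S_dn) = (3.9787−0.0000)/(19.1700−12.6025) = 0.6058. V = [p*·3.9787 + (1−p*)·0.0000]/1.04 = 3.4121. B = V − Δ·S = -7.3412.
(1,1): S=27.0000. Δ = (V_up−V_dn)/(S_up−S_dn) = (13.5131−3.9787)/(29.1600−19.1700) = 0.9544. V = [p*·13.5131 + (1−p*)·3.9787]/1.04 = 12.0023. B = V − Δ·S = -13.7662.
(0,0): S=25.0000. Δ = (V_up−V_dn)/(S_up−S_dn) = (12.0023−3.4121)/(27.0000−17.7500) = 0.9287. V = [p*·12.0023 + (1−p*)·3.4121]/1.04 = 10.6477. B = V − Δ·S = -12.5689.
The time-0 hedge costs 10.6477, which is the no-arbitrage price.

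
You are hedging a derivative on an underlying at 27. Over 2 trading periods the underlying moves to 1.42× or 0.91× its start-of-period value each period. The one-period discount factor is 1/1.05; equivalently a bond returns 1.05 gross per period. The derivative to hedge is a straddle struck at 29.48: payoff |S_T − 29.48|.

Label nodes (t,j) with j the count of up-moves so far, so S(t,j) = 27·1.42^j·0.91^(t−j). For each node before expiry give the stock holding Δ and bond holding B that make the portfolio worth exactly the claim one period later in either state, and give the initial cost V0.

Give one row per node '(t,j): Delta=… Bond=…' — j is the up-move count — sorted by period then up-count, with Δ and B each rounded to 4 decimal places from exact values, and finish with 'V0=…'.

(0,0): Delta=0.2853 Bond=-0.6440
(1,0): Delta=-0.1366 Bond=9.6913
(1,1): Delta=1.0000 Bond=-28.0762
V0=7.0602

Risk-neutral probability p* = (R−d)/(u−d) = (1.05−0.91)/(1.42−0.91) = 0.2745.
Terminal payoffs: V(2,0)=7.1213, V(2,1)=5.4094, V(2,2)=24.9628
  t=1,j=0: stock 24.5700 → up 34.8894 (V=5.4094), down 22.3587 (V=7.1213). Price 6.3346; hedge Δ=-0.1366, bond B=9.6913.
  t=1,j=1: stock 38.3400 → up 54.4428 (V=24.9628), down 34.8894 (V=5.4094). Price 10.2638; hedge Δ=1.0000, bond B=-28.0762.
  t=0,j=0: stock 27.0000 → up 38.3400 (V=10.2638), down 24.5700 (V=6.3346). Price 7.0602; hedge Δ=0.2853, bond B=-0.6440.
Self-financing check: at every node Δ·S+B equals the discounted successor values.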